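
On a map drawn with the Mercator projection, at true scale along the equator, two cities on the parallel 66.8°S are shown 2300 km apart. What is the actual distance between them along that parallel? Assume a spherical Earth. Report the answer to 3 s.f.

906 km

The Mercator projection is conformal; its linear scale factor is the same in every direction and equals sec φ = 1/cos φ.
Along the parallel at 66.8°, map distances are exaggerated by k = sec 66.8° = 2.538.
True distance = 2300 / 2.538 = 2300 × cos 66.8° ≈ 906 km.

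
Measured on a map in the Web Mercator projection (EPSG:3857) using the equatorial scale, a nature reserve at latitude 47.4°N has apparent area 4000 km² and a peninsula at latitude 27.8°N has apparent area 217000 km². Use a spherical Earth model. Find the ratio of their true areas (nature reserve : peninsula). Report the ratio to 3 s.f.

Since Mercator area scale is 1/cos²φ, the true area equals the apparent area multiplied by cos²φ.
True area of nature reserve: 4000 × cos²(47.4°) = 4000 × 0.4582 = 1833 km².
True area of peninsula: 217000 × cos²(27.8°) = 217000 × 0.7825 = 169800 km².
Ratio = 1833 / 169800 ≈ 0.0108.

0.0108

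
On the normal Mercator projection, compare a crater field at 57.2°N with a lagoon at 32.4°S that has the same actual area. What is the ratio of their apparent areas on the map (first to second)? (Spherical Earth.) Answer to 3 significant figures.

Mercator is conformal with k = sec φ, so areal scale = k² = sec²φ.
At 57.2°: sec²(57.2°) = 1/0.5417² = 3.408.
At 32.4°: sec²(32.4°) = 1/0.8443² = 1.403.
Ratio = 3.408/1.403 = cos²(32.4°)/cos²(57.2°) ≈ 2.43.

2.43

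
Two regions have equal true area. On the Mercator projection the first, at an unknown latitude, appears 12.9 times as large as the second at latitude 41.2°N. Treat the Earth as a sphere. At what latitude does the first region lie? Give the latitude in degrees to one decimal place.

For equal true areas on Mercator, apparent areas scale as sec²φ, so the ratio is cos²φ₂ / cos²φ₁.
cos²φ₂ / cos²φ₁ = 12.9  ⇒  cos φ₁ = cos 41.2° / √12.9 = 0.7524/3.592 = 0.2095.
φ₁ = arccos(0.2095) ≈ 77.9°.

77.9°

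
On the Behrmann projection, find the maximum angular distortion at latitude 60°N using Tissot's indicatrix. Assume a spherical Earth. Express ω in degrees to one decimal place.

60.0°

Behrmann is a cylindrical equal-area projection with standard parallels at ±30°. For cylindrical equal-area with standard parallel φ₀, h = cos φ / cos φ₀ and k = cos φ₀ / cos φ, so h·k = 1.
At 60°: h = 0.5774, k = 1.732; principal scales a = 1.732, b = 0.5774.
sin(ω/2) = (a − b)/(a + b) = 1.155/2.309 = 0.5000, so ω = 2 arcsin(0.5000) ≈ 60.0°.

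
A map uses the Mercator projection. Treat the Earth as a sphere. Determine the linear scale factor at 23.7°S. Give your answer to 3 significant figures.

Mercator is conformal, so the point scale is isotropic: h = k = sec φ = 1/cos φ.
k = 1/cos 23.7° = 1/0.9157 = 1.092.

1.09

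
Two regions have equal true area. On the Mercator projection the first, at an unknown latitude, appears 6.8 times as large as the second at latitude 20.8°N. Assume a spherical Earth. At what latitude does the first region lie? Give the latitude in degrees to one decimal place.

For equal true areas on Mercator, apparent areas scale as sec²φ, so the ratio is cos²φ₂ / cos²φ₁.
cos²φ₂ / cos²φ₁ = 6.8  ⇒  cos φ₁ = cos 20.8° / √6.8 = 0.9348/2.608 = 0.3585.
φ₁ = arccos(0.3585) ≈ 69.0°.

69.0°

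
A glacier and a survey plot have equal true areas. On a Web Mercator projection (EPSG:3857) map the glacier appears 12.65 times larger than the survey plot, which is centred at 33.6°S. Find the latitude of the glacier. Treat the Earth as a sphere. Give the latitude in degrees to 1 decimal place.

76.5°

Mercator areal scale is sec²φ, so apparent-area ratio = sec²φ₁ / sec²φ₂ = cos²φ₂ / cos²φ₁.
cos²φ₂ / cos²φ₁ = 12.65  ⇒  cos φ₁ = cos 33.6° / √12.65 = 0.8329/3.557 = 0.2342.
φ₁ = arccos(0.2342) ≈ 76.5°.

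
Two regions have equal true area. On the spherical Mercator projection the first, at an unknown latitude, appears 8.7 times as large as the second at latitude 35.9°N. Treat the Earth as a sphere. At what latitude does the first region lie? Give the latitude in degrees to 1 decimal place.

74.1°

On Mercator, (apparent₁)/(apparent₂) = sec²φ₁ / sec²φ₂ when true areas are equal.
cos²φ₂ / cos²φ₁ = 8.7  ⇒  cos φ₁ = cos 35.9° / √8.7 = 0.8100/2.950 = 0.2746.
φ₁ = arccos(0.2746) ≈ 74.1°.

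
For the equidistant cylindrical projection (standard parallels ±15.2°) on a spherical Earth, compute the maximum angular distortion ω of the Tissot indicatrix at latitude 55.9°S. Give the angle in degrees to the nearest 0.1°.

30.7°

The equidistant cylindrical projection with φ₀ = 15.2° has h = 1 (meridians true) and k = cos φ₀ / cos φ along parallels.
At 55.9°: h = 1.000, k = 1.721; principal scales a = 1.721, b = 1.000.
sin(ω/2) = (a − b)/(a + b) = 0.7213/2.721 = 0.2651, so ω = 2 arcsin(0.2651) ≈ 30.7°.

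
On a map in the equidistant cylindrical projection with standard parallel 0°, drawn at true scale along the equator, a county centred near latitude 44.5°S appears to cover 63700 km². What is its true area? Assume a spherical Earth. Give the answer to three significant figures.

45400 km²

In the plate carrée (x = Rλ, y = Rφ), meridians are true-scale (h = 1) and parallels are stretched by k = sec φ.
Areal scale = h·k = 1 × sec φ; at 44.5°, h = 1.000, k = 1.402, so h·k = 1.402.
True area = apparent / (areal scale) = 63700 / 1.402 ≈ 45400 km².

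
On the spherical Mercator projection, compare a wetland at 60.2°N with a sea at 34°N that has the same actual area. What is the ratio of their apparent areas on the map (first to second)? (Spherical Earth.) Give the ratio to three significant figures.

On Mercator, area is exaggerated by sec²φ = 1/cos²φ.
At 60.2°: sec²(60.2°) = 1/0.4970² = 4.049.
At 34°: sec²(34°) = 1/0.8290² = 1.455.
Ratio = 4.049/1.455 = cos²(34°)/cos²(60.2°) ≈ 2.78.

2.78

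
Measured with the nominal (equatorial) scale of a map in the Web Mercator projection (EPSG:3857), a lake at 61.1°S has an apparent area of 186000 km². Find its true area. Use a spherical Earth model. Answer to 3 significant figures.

The Mercator projection is conformal; its linear scale factor is the same in every direction and equals sec φ = 1/cos φ.
Areal scale = k² = sec²φ = 1/cos²(61.1°) = 1/0.4833² = 4.282.
True area = apparent / (areal scale) = 186000 / 4.282 ≈ 43400 km².

43400 km²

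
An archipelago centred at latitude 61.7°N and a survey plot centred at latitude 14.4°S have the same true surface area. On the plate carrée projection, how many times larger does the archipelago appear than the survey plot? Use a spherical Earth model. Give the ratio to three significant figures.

2.04

Plate carrée maps x = Rλ, y = Rφ. The meridian scale is h = 1 and the parallel scale is k = 1/cos φ = sec φ.
Areal scale at 61.7°: h·k = 1.000 × 2.109 = 2.109.
Areal scale at 14.4°: h·k = 1.000 × 1.032 = 1.032.
Ratio = 2.109/1.032 ≈ 2.04.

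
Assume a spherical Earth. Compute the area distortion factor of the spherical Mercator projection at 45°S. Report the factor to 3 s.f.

For Mercator, h = k = sec φ (a conformal cylindrical projection has a single point scale, 1/cos φ).
Areal scale = k² = sec²φ = 1/cos²(45°) = 1/0.7071² = 2.000.

2.00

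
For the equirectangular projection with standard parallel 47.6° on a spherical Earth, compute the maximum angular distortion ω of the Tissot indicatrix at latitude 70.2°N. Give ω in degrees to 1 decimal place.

38.7°

With standard parallel φ₀ = 47.6°, the equirectangular projection gives x = Rλ cos φ₀, y = Rφ, so h = 1 and k = cos 47.6° / cos φ.
At 70.2°: h = 1.000, k = 1.991; principal scales a = 1.991, b = 1.000.
sin(ω/2) = (a − b)/(a + b) = 0.9906/2.991 = 0.3312, so ω = 2 arcsin(0.3312) ≈ 38.7°.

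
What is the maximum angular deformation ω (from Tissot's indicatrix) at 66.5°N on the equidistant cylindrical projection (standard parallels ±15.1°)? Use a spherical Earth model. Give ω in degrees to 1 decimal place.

In the equirectangular projection with standard parallel φ₀ = 15.1° (x = Rλ cos φ₀, y = Rφ), meridians are true-scale (h = 1) and the parallel scale is k = cos φ₀ / cos φ.
At 66.5°: h = 1.000, k = 2.421; principal scales a = 2.421, b = 1.000.
sin(ω/2) = (a − b)/(a + b) = 1.421/3.421 = 0.4154, so ω = 2 arcsin(0.4154) ≈ 49.1°.

49.1°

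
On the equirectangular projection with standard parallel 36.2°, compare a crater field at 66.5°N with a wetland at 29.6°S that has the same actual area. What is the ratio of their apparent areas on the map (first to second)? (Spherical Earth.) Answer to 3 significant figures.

2.18

In the equirectangular projection with standard parallel φ₀ = 36.2° (x = Rλ cos φ₀, y = Rφ), meridians are true-scale (h = 1) and the parallel scale is k = cos φ₀ / cos φ.
Areal scale at 66.5°: h·k = 1.000 × 2.024 = 2.024.
Areal scale at 29.6°: h·k = 1.000 × 0.9281 = 0.9281.
Ratio = 2.024/0.9281 ≈ 2.18.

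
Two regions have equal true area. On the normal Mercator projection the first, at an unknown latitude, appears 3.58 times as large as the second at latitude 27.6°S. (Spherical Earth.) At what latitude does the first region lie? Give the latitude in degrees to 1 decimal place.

Mercator areal scale is sec²φ, so apparent-area ratio = sec²φ₁ / sec²φ₂ = cos²φ₂ / cos²φ₁.
cos²φ₂ / cos²φ₁ = 3.58  ⇒  cos φ₁ = cos 27.6° / √3.58 = 0.8862/1.892 = 0.4684.
φ₁ = arccos(0.4684) ≈ 62.1°.

62.1°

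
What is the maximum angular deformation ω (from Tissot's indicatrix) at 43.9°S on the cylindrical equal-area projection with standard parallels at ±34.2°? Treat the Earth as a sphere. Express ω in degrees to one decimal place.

15.8°

For cylindrical equal-area with standard parallel φ₀, h = cos φ / cos φ₀ and k = cos φ₀ / cos φ, so h·k = 1.
At 43.9°: h = 0.8712, k = 1.148; principal scales a = 1.148, b = 0.8712.
sin(ω/2) = (a − b)/(a + b) = 0.2766/2.019 = 0.1370, so ω = 2 arcsin(0.1370) ≈ 15.8°.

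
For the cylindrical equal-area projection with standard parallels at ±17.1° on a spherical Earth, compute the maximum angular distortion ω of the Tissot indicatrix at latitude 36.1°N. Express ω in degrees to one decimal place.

Cylindrical equal-area (φ₀ = 17.1°): h = cos φ / cos 17.1° along meridians, k = cos 17.1° / cos φ along parallels; h·k = 1.
At 36.1°: h = 0.8454, k = 1.183; principal scales a = 1.183, b = 0.8454.
sin(ω/2) = (a − b)/(a + b) = 0.3376/2.028 = 0.1664, so ω = 2 arcsin(0.1664) ≈ 19.2°.

19.2°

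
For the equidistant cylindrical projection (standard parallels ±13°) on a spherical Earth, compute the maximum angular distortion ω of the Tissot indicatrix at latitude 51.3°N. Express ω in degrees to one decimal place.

25.2°

With standard parallel φ₀ = 13°, the equirectangular projection gives x = Rλ cos φ₀, y = Rφ, so h = 1 and k = cos 13° / cos φ.
At 51.3°: h = 1.000, k = 1.558; principal scales a = 1.558, b = 1.000.
sin(ω/2) = (a − b)/(a + b) = 0.5584/2.558 = 0.2183, so ω = 2 arcsin(0.2183) ≈ 25.2°.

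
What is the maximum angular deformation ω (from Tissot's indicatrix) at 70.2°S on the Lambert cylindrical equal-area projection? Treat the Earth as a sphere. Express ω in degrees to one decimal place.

105.1°

The Lambert cylindrical equal-area projection is the cylindrical equal-area projection with its standard parallel at the equator (φ₀ = 0). Cylindrical equal-area (φ₀ = 0°): h = cos φ / cos 0° along meridians, k = cos 0° / cos φ along parallels; h·k = 1.
At 70.2°: h = 0.3387, k = 2.952; principal scales a = 2.952, b = 0.3387.
sin(ω/2) = (a − b)/(a + b) = 2.613/3.291 = 0.7941, so ω = 2 arcsin(0.7941) ≈ 105.1°.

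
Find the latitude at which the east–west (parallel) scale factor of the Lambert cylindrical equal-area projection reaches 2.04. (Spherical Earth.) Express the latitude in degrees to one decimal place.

The Lambert cylindrical equal-area projection is the cylindrical equal-area projection with its standard parallel at the equator (φ₀ = 0). A cylindrical equal-area projection with standard parallel φ₀ has meridian scale h = cos φ / cos φ₀ and parallel scale k = cos φ₀ / cos φ (so areas are preserved, h·k = 1).
k = cos φ₀ / cos φ = 2.04  ⇒  cos φ = cos 0° / 2.04 = 0.4902.
φ = arccos(0.4902) ≈ 60.6°.

60.6°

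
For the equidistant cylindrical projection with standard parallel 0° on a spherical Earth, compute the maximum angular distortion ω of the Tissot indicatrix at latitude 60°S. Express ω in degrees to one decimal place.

Plate carrée maps x = Rλ, y = Rφ. The meridian scale is h = 1 and the parallel scale is k = 1/cos φ = sec φ.
At 60°: h = 1.000, k = 2.000; principal scales a = 2.000, b = 1.000.
sin(ω/2) = (a − b)/(a + b) = 1.0000/3.000 = 0.3333, so ω = 2 arcsin(0.3333) ≈ 38.9°.

38.9°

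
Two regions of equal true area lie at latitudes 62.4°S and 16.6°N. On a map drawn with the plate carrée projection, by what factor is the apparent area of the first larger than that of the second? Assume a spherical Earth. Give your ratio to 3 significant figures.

2.07

For the equirectangular projection with φ₀ = 0 (plate carrée), h = 1 along meridians and k = sec φ along parallels.
Areal scale at 62.4°: h·k = 1.000 × 2.158 = 2.158.
Areal scale at 16.6°: h·k = 1.000 × 1.043 = 1.043.
Ratio = 2.158/1.043 ≈ 2.07.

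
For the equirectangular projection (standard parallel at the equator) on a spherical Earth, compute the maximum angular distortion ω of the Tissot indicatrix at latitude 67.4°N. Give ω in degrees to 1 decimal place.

In the plate carrée (x = Rλ, y = Rφ), meridians are true-scale (h = 1) and parallels are stretched by k = sec φ.
At 67.4°: h = 1.000, k = 2.602; principal scales a = 2.602, b = 1.000.
sin(ω/2) = (a − b)/(a + b) = 1.602/3.602 = 0.4448, so ω = 2 arcsin(0.4448) ≈ 52.8°.

52.8°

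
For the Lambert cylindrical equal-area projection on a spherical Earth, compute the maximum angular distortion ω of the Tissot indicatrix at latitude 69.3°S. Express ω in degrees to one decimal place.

The Lambert cylindrical equal-area projection is the cylindrical equal-area projection with its standard parallel at the equator (φ₀ = 0). A cylindrical equal-area projection with standard parallel φ₀ has meridian scale h = cos φ / cos φ₀ and parallel scale k = cos φ₀ / cos φ (so areas are preserved, h·k = 1).
At 69.3°: h = 0.3535, k = 2.829; principal scales a = 2.829, b = 0.3535.
sin(ω/2) = (a − b)/(a + b) = 2.476/3.183 = 0.7779, so ω = 2 arcsin(0.7779) ≈ 102.1°.

102.1°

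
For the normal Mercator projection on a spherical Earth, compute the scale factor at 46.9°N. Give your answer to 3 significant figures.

The Mercator projection is conformal; its linear scale factor is the same in every direction and equals sec φ = 1/cos φ.
k = 1/cos 46.9° = 1/0.6833 = 1.464.

1.46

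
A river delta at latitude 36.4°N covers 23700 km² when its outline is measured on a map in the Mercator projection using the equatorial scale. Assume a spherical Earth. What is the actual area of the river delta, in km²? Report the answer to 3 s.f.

15400 km²

For Mercator, h = k = sec φ (a conformal cylindrical projection has a single point scale, 1/cos φ).
Areal scale = k² = sec²φ = 1/cos²(36.4°) = 1/0.8049² = 1.544.
True area = apparent / (areal scale) = 23700 / 1.544 ≈ 15400 km².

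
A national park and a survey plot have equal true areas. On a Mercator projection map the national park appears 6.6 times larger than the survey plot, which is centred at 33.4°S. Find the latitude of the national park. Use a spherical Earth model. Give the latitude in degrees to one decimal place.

Mercator areal scale is sec²φ, so apparent-area ratio = sec²φ₁ / sec²φ₂ = cos²φ₂ / cos²φ₁.
cos²φ₂ / cos²φ₁ = 6.6  ⇒  cos φ₁ = cos 33.4° / √6.6 = 0.8348/2.569 = 0.3250.
φ₁ = arccos(0.3250) ≈ 71.0°.

71.0°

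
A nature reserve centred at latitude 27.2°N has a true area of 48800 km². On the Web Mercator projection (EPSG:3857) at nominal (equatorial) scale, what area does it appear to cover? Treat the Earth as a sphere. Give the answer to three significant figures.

Mercator is conformal, so the point scale is isotropic: h = k = sec φ = 1/cos φ.
Areal scale = k² = sec²φ = 1/cos²(27.2°) = 1/0.8894² = 1.264.
Apparent area = 48800 × 1.264 ≈ 61700 km².

61700 km²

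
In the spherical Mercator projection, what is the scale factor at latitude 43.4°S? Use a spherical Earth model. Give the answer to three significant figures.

For Mercator, h = k = sec φ (a conformal cylindrical projection has a single point scale, 1/cos φ).
k = 1/cos 43.4° = 1/0.7266 = 1.376.

1.38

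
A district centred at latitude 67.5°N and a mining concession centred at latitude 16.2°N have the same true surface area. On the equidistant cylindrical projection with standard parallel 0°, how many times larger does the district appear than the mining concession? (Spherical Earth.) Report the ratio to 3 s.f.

2.51

Plate carrée maps x = Rλ, y = Rφ. The meridian scale is h = 1 and the parallel scale is k = 1/cos φ = sec φ.
Areal scale at 67.5°: h·k = 1.000 × 2.613 = 2.613.
Areal scale at 16.2°: h·k = 1.000 × 1.041 = 1.041.
Ratio = 2.613/1.041 ≈ 2.51.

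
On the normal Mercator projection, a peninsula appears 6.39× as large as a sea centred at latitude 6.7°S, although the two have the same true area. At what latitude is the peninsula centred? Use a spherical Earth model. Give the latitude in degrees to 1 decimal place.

66.9°

Mercator areal scale is sec²φ, so apparent-area ratio = sec²φ₁ / sec²φ₂ = cos²φ₂ / cos²φ₁.
cos²φ₂ / cos²φ₁ = 6.39  ⇒  cos φ₁ = cos 6.7° / √6.39 = 0.9932/2.528 = 0.3929.
φ₁ = arccos(0.3929) ≈ 66.9°.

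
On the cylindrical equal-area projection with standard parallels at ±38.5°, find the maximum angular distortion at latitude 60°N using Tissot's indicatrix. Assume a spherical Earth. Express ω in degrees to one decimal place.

Cylindrical equal-area (φ₀ = 38.5°): h = cos φ / cos 38.5° along meridians, k = cos 38.5° / cos φ along parallels; h·k = 1.
At 60°: h = 0.6389, k = 1.565; principal scales a = 1.565, b = 0.6389.
sin(ω/2) = (a − b)/(a + b) = 0.9263/2.204 = 0.4203, so ω = 2 arcsin(0.4203) ≈ 49.7°.

49.7°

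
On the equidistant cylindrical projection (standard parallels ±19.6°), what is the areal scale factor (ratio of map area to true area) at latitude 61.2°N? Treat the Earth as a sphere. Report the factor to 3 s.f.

1.96

The equidistant cylindrical projection with φ₀ = 19.6° has h = 1 (meridians true) and k = cos φ₀ / cos φ along parallels.
Areal scale = h·k = 1 × cos φ₀ / cos φ; at 61.2°, h = 1.000, k = 1.955, so h·k = 1.955.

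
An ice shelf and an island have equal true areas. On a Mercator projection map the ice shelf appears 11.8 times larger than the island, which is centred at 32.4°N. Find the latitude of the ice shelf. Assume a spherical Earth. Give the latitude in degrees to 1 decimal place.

75.8°

On Mercator, (apparent₁)/(apparent₂) = sec²φ₁ / sec²φ₂ when true areas are equal.
cos²φ₂ / cos²φ₁ = 11.8  ⇒  cos φ₁ = cos 32.4° / √11.8 = 0.8443/3.435 = 0.2458.
φ₁ = arccos(0.2458) ≈ 75.8°.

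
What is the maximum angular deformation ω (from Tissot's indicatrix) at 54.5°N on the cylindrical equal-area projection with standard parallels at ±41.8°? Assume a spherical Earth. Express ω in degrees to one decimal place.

28.3°

Cylindrical equal-area (φ₀ = 41.8°): h = cos φ / cos 41.8° along meridians, k = cos 41.8° / cos φ along parallels; h·k = 1.
At 54.5°: h = 0.7790, k = 1.284; principal scales a = 1.284, b = 0.7790.
sin(ω/2) = (a − b)/(a + b) = 0.5048/2.063 = 0.2447, so ω = 2 arcsin(0.2447) ≈ 28.3°.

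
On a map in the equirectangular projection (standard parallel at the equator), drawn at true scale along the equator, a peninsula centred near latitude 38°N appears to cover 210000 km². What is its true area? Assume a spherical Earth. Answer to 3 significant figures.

In the plate carrée (x = Rλ, y = Rφ), meridians are true-scale (h = 1) and parallels are stretched by k = sec φ.
Areal scale = h·k = 1 × sec φ; at 38°, h = 1.000, k = 1.269, so h·k = 1.269.
True area = apparent / (areal scale) = 210000 / 1.269 ≈ 165000 km².

165000 km²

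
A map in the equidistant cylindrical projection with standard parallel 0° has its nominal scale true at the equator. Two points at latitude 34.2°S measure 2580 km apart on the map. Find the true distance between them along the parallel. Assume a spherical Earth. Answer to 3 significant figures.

Plate carrée maps x = Rλ, y = Rφ. The meridian scale is h = 1 and the parallel scale is k = 1/cos φ = sec φ.
Along the parallel at 34.2°, map distances are exaggerated by k = sec 34.2° = 1.209.
True distance = 2580 / 1.209 = 2580 × cos 34.2° ≈ 2130 km.

2130 km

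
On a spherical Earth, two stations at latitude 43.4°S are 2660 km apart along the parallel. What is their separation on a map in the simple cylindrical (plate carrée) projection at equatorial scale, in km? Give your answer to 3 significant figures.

3660 km

Plate carrée maps x = Rλ, y = Rφ. The meridian scale is h = 1 and the parallel scale is k = 1/cos φ = sec φ.
Along the parallel, k = sec 43.4° = 1/0.7266 = 1.376.
Map distance = 2660 × 1.376 ≈ 3660 km.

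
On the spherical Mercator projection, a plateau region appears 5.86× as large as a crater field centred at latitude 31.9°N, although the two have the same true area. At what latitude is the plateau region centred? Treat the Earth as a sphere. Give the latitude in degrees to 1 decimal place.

For equal true areas on Mercator, apparent areas scale as sec²φ, so the ratio is cos²φ₂ / cos²φ₁.
cos²φ₂ / cos²φ₁ = 5.86  ⇒  cos φ₁ = cos 31.9° / √5.86 = 0.8490/2.421 = 0.3507.
φ₁ = arccos(0.3507) ≈ 69.5°.

69.5°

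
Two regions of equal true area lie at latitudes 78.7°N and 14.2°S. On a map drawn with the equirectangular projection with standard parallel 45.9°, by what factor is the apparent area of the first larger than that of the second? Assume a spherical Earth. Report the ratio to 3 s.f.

The equidistant cylindrical projection with φ₀ = 45.9° has h = 1 (meridians true) and k = cos φ₀ / cos φ along parallels.
Areal scale at 78.7°: h·k = 1.000 × 3.552 = 3.552.
Areal scale at 14.2°: h·k = 1.000 × 0.7178 = 0.7178.
Ratio = 3.552/0.7178 ≈ 4.95.

4.95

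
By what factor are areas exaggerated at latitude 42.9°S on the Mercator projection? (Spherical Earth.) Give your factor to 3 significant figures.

1.86

For Mercator, h = k = sec φ (a conformal cylindrical projection has a single point scale, 1/cos φ).
Areal scale = k² = sec²φ = 1/cos²(42.9°) = 1/0.7325² = 1.864.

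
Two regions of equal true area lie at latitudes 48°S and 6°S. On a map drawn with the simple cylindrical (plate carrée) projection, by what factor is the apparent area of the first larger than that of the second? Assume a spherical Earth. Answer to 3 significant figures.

Plate carrée maps x = Rλ, y = Rφ. The meridian scale is h = 1 and the parallel scale is k = 1/cos φ = sec φ.
Areal scale at 48°: h·k = 1.000 × 1.494 = 1.494.
Areal scale at 6°: h·k = 1.000 × 1.006 = 1.006.
Ratio = 1.494/1.006 ≈ 1.49.

1.49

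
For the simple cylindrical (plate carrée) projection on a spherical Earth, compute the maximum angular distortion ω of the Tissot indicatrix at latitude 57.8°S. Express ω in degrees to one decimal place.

35.5°

Plate carrée maps x = Rλ, y = Rφ. The meridian scale is h = 1 and the parallel scale is k = 1/cos φ = sec φ.
At 57.8°: h = 1.000, k = 1.877; principal scales a = 1.877, b = 1.000.
sin(ω/2) = (a − b)/(a + b) = 0.8766/2.877 = 0.3047, so ω = 2 arcsin(0.3047) ≈ 35.5°.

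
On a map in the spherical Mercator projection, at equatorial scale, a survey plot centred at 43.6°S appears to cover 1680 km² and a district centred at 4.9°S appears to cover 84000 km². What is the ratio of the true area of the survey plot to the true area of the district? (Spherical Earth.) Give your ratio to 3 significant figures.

0.0106

Mercator's areal exaggeration is sec²φ; hence true area = (apparent area) · cos²φ.
True area of survey plot: 1680 × cos²(43.6°) = 1680 × 0.5244 = 881.0 km².
True area of district: 84000 × cos²(4.9°) = 84000 × 0.9927 = 83390 km².
Ratio = 881.0 / 83390 ≈ 0.0106.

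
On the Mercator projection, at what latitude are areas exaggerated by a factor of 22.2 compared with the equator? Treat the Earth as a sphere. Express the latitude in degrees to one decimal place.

Mercator areal scale is sec²φ.
sec²φ = 22.2  ⇒  cos²φ = 0.04505  ⇒  cos φ = 0.2122.
φ = arccos(0.2122) ≈ 77.7°.

77.7°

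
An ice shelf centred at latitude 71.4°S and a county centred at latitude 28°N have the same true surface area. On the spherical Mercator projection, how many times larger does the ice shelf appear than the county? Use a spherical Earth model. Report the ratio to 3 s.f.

7.66

Mercator areal scale is sec²φ.
At 71.4°: sec²(71.4°) = 1/0.3190² = 9.829.
At 28°: sec²(28°) = 1/0.8829² = 1.283.
Ratio = 9.829/1.283 = cos²(28°)/cos²(71.4°) ≈ 7.66.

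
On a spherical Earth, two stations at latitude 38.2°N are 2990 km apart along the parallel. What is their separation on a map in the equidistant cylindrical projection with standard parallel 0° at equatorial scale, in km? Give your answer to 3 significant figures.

3800 km

In the plate carrée (x = Rλ, y = Rφ), meridians are true-scale (h = 1) and parallels are stretched by k = sec φ.
Along the parallel, k = sec 38.2° = 1/0.7859 = 1.272.
Map distance = 2990 × 1.272 ≈ 3800 km.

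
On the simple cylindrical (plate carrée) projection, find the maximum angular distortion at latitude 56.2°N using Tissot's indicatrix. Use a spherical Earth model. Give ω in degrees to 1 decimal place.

Plate carrée maps x = Rλ, y = Rφ. The meridian scale is h = 1 and the parallel scale is k = 1/cos φ = sec φ.
At 56.2°: h = 1.000, k = 1.798; principal scales a = 1.798, b = 1.000.
sin(ω/2) = (a − b)/(a + b) = 0.7976/2.798 = 0.2851, so ω = 2 arcsin(0.2851) ≈ 33.1°.

33.1°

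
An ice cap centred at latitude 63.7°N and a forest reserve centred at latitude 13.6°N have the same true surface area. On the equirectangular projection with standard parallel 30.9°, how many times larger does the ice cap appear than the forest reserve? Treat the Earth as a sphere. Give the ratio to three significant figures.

In the equirectangular projection with standard parallel φ₀ = 30.9° (x = Rλ cos φ₀, y = Rφ), meridians are true-scale (h = 1) and the parallel scale is k = cos φ₀ / cos φ.
Areal scale at 63.7°: h·k = 1.000 × 1.937 = 1.937.
Areal scale at 13.6°: h·k = 1.000 × 0.8828 = 0.8828.
Ratio = 1.937/0.8828 ≈ 2.19.

2.19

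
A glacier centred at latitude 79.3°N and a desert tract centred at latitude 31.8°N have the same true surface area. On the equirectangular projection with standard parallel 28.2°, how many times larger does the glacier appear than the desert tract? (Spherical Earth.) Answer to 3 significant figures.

The equidistant cylindrical projection with φ₀ = 28.2° has h = 1 (meridians true) and k = cos φ₀ / cos φ along parallels.
Areal scale at 79.3°: h·k = 1.000 × 4.747 = 4.747.
Areal scale at 31.8°: h·k = 1.000 × 1.037 = 1.037.
Ratio = 4.747/1.037 ≈ 4.58.

4.58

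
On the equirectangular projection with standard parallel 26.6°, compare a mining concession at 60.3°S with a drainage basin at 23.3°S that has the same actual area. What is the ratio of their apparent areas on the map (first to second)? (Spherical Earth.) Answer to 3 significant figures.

1.85

In the equirectangular projection with standard parallel φ₀ = 26.6° (x = Rλ cos φ₀, y = Rφ), meridians are true-scale (h = 1) and the parallel scale is k = cos φ₀ / cos φ.
Areal scale at 60.3°: h·k = 1.000 × 1.805 = 1.805.
Areal scale at 23.3°: h·k = 1.000 × 0.9736 = 0.9736.
Ratio = 1.805/0.9736 ≈ 1.85.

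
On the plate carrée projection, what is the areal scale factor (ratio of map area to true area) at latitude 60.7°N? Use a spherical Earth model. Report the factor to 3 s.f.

2.04

In the plate carrée (x = Rλ, y = Rφ), meridians are true-scale (h = 1) and parallels are stretched by k = sec φ.
Areal scale = h·k = 1 × sec φ; at 60.7°, h = 1.000, k = 2.043, so h·k = 2.043.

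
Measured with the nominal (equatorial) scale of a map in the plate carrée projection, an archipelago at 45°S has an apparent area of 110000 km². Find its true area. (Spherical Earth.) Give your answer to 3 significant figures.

77800 km²

For the equirectangular projection with φ₀ = 0 (plate carrée), h = 1 along meridians and k = sec φ along parallels.
Areal scale = h·k = 1 × sec φ; at 45°, h = 1.000, k = 1.414, so h·k = 1.414.
True area = apparent / (areal scale) = 110000 / 1.414 ≈ 77800 km².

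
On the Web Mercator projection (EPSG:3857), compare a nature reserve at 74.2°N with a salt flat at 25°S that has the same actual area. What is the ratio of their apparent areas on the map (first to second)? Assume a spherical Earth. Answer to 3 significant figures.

Mercator areal scale is sec²φ.
At 74.2°: sec²(74.2°) = 1/0.2723² = 13.49.
At 25°: sec²(25°) = 1/0.9063² = 1.217.
Ratio = 13.49/1.217 = cos²(25°)/cos²(74.2°) ≈ 11.1.

11.1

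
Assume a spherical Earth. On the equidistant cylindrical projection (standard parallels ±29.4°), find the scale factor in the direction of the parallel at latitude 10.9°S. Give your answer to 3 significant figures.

0.887

In the equirectangular projection with standard parallel φ₀ = 29.4° (x = Rλ cos φ₀, y = Rφ), meridians are true-scale (h = 1) and the parallel scale is k = cos φ₀ / cos φ.
k = cos 29.4° / cos 10.9° = 0.8712/0.9820 = 0.8872.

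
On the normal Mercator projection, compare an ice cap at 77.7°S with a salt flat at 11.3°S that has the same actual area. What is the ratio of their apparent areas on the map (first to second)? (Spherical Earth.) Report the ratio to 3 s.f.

21.2

On Mercator, area is exaggerated by sec²φ = 1/cos²φ.
At 77.7°: sec²(77.7°) = 1/0.2130² = 22.04.
At 11.3°: sec²(11.3°) = 1/0.9806² = 1.040.
Ratio = 22.04/1.040 = cos²(11.3°)/cos²(77.7°) ≈ 21.2.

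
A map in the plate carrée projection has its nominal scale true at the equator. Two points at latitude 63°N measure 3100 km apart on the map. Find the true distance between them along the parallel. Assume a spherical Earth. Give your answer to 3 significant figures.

In the plate carrée (x = Rλ, y = Rφ), meridians are true-scale (h = 1) and parallels are stretched by k = sec φ.
Along the parallel at 63°, map distances are exaggerated by k = sec 63° = 2.203.
True distance = 3100 / 2.203 = 3100 × cos 63° ≈ 1410 km.

1410 km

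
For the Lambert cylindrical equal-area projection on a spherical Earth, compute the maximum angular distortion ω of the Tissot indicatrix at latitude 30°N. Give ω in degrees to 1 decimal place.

The Lambert cylindrical equal-area projection is the cylindrical equal-area projection with its standard parallel at the equator (φ₀ = 0). For cylindrical equal-area with standard parallel φ₀, h = cos φ / cos φ₀ and k = cos φ₀ / cos φ, so h·k = 1.
At 30°: h = 0.8660, k = 1.155; principal scales a = 1.155, b = 0.8660.
sin(ω/2) = (a − b)/(a + b) = 0.2887/2.021 = 0.1429, so ω = 2 arcsin(0.1429) ≈ 16.4°.

16.4°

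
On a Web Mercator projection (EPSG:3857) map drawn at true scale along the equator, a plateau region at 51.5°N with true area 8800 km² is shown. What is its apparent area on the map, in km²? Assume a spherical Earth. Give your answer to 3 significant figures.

22700 km²

Mercator is conformal, so the point scale is isotropic: h = k = sec φ = 1/cos φ.
Areal scale = k² = sec²φ = 1/cos²(51.5°) = 1/0.6225² = 2.580.
Apparent area = 8800 × 2.580 ≈ 22700 km².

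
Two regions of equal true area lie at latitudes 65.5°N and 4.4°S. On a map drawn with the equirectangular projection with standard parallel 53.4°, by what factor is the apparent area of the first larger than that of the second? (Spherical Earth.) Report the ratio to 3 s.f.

2.40

The equidistant cylindrical projection with φ₀ = 53.4° has h = 1 (meridians true) and k = cos φ₀ / cos φ along parallels.
Areal scale at 65.5°: h·k = 1.000 × 1.438 = 1.438.
Areal scale at 4.4°: h·k = 1.000 × 0.5980 = 0.5980.
Ratio = 1.438/0.5980 ≈ 2.40.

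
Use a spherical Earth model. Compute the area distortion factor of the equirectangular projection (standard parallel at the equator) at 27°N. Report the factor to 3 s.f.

Plate carrée maps x = Rλ, y = Rφ. The meridian scale is h = 1 and the parallel scale is k = 1/cos φ = sec φ.
Areal scale = h·k = 1 × sec φ; at 27°, h = 1.000, k = 1.122, so h·k = 1.122.

1.12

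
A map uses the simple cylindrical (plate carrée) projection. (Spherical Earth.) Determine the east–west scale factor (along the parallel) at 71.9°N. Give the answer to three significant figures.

3.22

Plate carrée maps x = Rλ, y = Rφ. The meridian scale is h = 1 and the parallel scale is k = 1/cos φ = sec φ.
k = 1/cos 71.9° = 1/0.3107 = 3.219.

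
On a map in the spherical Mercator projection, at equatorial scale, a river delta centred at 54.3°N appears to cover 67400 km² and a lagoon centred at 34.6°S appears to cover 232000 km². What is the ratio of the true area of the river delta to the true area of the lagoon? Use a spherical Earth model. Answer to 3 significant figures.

0.146

Mercator's areal exaggeration is sec²φ; hence true area = (apparent area) · cos²φ.
True area of river delta: 67400 × cos²(54.3°) = 67400 × 0.3405 = 22950 km².
True area of lagoon: 232000 × cos²(34.6°) = 232000 × 0.6776 = 157200 km².
Ratio = 22950 / 157200 ≈ 0.146.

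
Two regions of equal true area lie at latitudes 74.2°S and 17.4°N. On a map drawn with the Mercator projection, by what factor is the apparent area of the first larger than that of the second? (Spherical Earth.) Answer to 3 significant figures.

12.3

Mercator is conformal with k = sec φ, so areal scale = k² = sec²φ.
At 74.2°: sec²(74.2°) = 1/0.2723² = 13.49.
At 17.4°: sec²(17.4°) = 1/0.9542² = 1.098.
Ratio = 13.49/1.098 = cos²(17.4°)/cos²(74.2°) ≈ 12.3.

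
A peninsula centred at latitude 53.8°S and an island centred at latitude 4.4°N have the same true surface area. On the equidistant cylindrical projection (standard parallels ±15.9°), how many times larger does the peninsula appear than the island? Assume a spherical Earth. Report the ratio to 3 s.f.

1.69

The equidistant cylindrical projection with φ₀ = 15.9° has h = 1 (meridians true) and k = cos φ₀ / cos φ along parallels.
Areal scale at 53.8°: h·k = 1.000 × 1.628 = 1.628.
Areal scale at 4.4°: h·k = 1.000 × 0.9646 = 0.9646.
Ratio = 1.628/0.9646 ≈ 1.69.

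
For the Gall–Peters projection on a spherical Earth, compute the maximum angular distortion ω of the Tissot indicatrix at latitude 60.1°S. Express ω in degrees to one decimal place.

39.3°

Gall–Peters is a cylindrical equal-area projection with standard parallels at ±45°. Cylindrical equal-area (φ₀ = 45°): h = cos φ / cos 45° along meridians, k = cos 45° / cos φ along parallels; h·k = 1.
At 60.1°: h = 0.7050, k = 1.419; principal scales a = 1.419, b = 0.7050.
sin(ω/2) = (a − b)/(a + b) = 0.7135/2.123 = 0.3360, so ω = 2 arcsin(0.3360) ≈ 39.3°.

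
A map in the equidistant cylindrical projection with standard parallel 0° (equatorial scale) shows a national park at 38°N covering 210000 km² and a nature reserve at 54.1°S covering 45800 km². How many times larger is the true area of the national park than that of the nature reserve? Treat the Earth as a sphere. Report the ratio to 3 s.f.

6.16

On the plate carrée, areal scale = h·k = 1 × sec φ, so true area = apparent × cos φ.
True area of national park: 210000 × cos(38°) = 210000 × 0.7880 = 165500 km².
True area of nature reserve: 45800 × cos(54.1°) = 45800 × 0.5864 = 26860 km².
Ratio = 165500 / 26860 ≈ 6.16.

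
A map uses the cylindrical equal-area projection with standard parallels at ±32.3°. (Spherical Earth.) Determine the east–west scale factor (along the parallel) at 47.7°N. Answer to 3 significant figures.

A cylindrical equal-area projection with standard parallel φ₀ has meridian scale h = cos φ / cos φ₀ and parallel scale k = cos φ₀ / cos φ (so areas are preserved, h·k = 1).
k = cos 32.3° / cos 47.7° = 0.8453/0.6730 = 1.256.

1.26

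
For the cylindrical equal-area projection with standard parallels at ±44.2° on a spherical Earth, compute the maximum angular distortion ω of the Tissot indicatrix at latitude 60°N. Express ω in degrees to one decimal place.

A cylindrical equal-area projection with standard parallel φ₀ has meridian scale h = cos φ / cos φ₀ and parallel scale k = cos φ₀ / cos φ (so areas are preserved, h·k = 1).
At 60°: h = 0.6974, k = 1.434; principal scales a = 1.434, b = 0.6974.
sin(ω/2) = (a − b)/(a + b) = 0.7364/2.131 = 0.3455, so ω = 2 arcsin(0.3455) ≈ 40.4°.

40.4°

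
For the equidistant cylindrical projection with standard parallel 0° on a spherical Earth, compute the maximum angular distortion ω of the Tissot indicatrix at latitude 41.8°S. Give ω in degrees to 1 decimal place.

Plate carrée maps x = Rλ, y = Rφ. The meridian scale is h = 1 and the parallel scale is k = 1/cos φ = sec φ.
At 41.8°: h = 1.000, k = 1.341; principal scales a = 1.341, b = 1.000.
sin(ω/2) = (a − b)/(a + b) = 0.3414/2.341 = 0.1458, so ω = 2 arcsin(0.1458) ≈ 16.8°.

16.8°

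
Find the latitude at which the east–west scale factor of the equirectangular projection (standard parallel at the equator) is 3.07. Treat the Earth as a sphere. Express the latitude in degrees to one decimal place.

Plate carrée: h = 1, k = sec φ along parallels.
sec φ = 3.07  ⇒  cos φ = 0.3257  ⇒  φ ≈ 71.0°.

71.0°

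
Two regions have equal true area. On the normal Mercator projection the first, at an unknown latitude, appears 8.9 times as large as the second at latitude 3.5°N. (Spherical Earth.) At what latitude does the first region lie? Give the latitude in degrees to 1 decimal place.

For equal true areas on Mercator, apparent areas scale as sec²φ, so the ratio is cos²φ₂ / cos²φ₁.
cos²φ₂ / cos²φ₁ = 8.9  ⇒  cos φ₁ = cos 3.5° / √8.9 = 0.9981/2.983 = 0.3346.
φ₁ = arccos(0.3346) ≈ 70.5°.

70.5°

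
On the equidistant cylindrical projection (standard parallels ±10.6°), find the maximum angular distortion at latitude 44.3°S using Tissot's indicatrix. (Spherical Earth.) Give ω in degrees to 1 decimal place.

18.1°

With standard parallel φ₀ = 10.6°, the equirectangular projection gives x = Rλ cos φ₀, y = Rφ, so h = 1 and k = cos 10.6° / cos φ.
At 44.3°: h = 1.000, k = 1.373; principal scales a = 1.373, b = 1.000.
sin(ω/2) = (a − b)/(a + b) = 0.3734/2.373 = 0.1573, so ω = 2 arcsin(0.1573) ≈ 18.1°.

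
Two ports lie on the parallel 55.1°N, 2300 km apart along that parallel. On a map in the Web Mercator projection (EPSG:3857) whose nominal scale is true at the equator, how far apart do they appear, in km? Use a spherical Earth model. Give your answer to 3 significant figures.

For Mercator, h = k = sec φ (a conformal cylindrical projection has a single point scale, 1/cos φ).
Along the parallel, k = sec 55.1° = 1/0.5721 = 1.748.
Map distance = 2300 × 1.748 ≈ 4020 km.

4020 km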